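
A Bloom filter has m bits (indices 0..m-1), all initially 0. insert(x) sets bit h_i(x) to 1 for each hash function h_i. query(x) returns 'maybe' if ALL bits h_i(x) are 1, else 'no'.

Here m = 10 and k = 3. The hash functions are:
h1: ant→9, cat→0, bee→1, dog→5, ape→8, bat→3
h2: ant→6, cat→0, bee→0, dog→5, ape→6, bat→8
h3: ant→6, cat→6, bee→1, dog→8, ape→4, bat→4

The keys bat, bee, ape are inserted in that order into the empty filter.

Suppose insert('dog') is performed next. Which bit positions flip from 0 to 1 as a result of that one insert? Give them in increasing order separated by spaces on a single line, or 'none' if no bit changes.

Start: bits=0000000000
After insert 'bat': sets bits 3 4 8 -> bits=0001100010
After insert 'bee': sets bits 0 1 -> bits=1101100010
After insert 'ape': sets bits 4 6 8 -> bits=1101101010
insert 'dog' would touch bits 5 8; currently bit5=0, bit8=1
Bits that are 0 among those (would change 0->1): 5

Answer: 5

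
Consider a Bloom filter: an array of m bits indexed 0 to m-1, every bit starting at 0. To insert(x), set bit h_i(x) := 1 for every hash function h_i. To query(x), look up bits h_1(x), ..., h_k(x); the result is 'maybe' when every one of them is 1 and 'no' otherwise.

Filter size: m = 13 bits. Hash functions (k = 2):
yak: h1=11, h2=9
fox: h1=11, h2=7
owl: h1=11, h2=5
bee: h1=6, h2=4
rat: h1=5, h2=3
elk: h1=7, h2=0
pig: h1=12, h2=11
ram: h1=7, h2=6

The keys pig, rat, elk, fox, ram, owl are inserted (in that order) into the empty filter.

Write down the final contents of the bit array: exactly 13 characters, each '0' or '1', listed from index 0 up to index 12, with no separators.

Start: bits=0000000000000
After insert 'pig': sets bits 11 12 -> bits=0000000000011
After insert 'rat': sets bits 3 5 -> bits=0001010000011
After insert 'elk': sets bits 0 7 -> bits=1001010100011
After insert 'fox': sets bits 7 11 -> bits=1001010100011
After insert 'ram': sets bits 6 7 -> bits=1001011100011
After insert 'owl': sets bits 5 11 -> bits=1001011100011

Answer: 1001011100011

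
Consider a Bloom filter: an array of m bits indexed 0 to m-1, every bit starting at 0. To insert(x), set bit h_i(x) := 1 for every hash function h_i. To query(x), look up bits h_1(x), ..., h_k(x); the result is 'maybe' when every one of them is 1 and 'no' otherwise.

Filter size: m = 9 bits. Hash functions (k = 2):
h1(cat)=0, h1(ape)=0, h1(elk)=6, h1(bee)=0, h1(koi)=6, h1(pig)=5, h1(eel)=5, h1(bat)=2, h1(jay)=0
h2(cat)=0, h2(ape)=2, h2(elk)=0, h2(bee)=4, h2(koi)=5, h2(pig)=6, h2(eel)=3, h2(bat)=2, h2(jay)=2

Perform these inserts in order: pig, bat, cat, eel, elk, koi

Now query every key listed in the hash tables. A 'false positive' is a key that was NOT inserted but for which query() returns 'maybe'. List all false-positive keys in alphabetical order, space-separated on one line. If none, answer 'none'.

Answer: ape jay

Derivation:
Start: bits=000000000
After insert 'pig': sets bits 5 6 -> bits=000001100
After insert 'bat': sets bits 2 -> bits=001001100
After insert 'cat': sets bits 0 -> bits=101001100
After insert 'eel': sets bits 3 5 -> bits=101101100
After insert 'elk': sets bits 0 6 -> bits=101101100
After insert 'koi': sets bits 5 6 -> bits=101101100
Not inserted: ape bee jay — query each against bits=101101100:
query ape: checks bit0=1, bit2=1 (all 1) -> maybe => FALSE POSITIVE
query bee: checks bit0=1, bit4=0 (has a 0) -> no => not a false positive
query jay: checks bit0=1, bit2=1 (all 1) -> maybe => FALSE POSITIVE
False positives (alphabetical): ape jay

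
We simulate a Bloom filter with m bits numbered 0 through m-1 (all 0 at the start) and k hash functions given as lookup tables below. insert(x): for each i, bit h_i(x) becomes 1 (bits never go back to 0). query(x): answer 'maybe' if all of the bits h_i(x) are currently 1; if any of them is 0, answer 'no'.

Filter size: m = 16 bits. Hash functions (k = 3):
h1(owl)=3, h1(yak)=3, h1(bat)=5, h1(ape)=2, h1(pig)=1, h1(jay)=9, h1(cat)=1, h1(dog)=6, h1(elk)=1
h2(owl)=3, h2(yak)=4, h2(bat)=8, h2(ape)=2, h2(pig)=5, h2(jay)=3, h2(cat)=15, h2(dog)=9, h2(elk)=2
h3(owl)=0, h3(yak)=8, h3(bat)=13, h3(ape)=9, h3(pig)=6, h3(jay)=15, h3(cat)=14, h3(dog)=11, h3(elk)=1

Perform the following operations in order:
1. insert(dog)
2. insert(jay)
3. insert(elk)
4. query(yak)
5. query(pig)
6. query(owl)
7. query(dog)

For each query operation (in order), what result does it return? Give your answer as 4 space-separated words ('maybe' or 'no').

Start: bits=0000000000000000
Op 1: insert dog -> sets bits 6 9 11 -> bits=0000001001010000
Op 2: insert jay -> sets bits 3 9 15 -> bits=0001001001010001
Op 3: insert elk -> sets bits 1 2 -> bits=0111001001010001
Op 4: query yak -> checks bit3=1, bit4=0, bit8=0 (has a 0) -> no
Op 5: query pig -> checks bit1=1, bit5=0, bit6=1 (has a 0) -> no
Op 6: query owl -> checks bit0=0, bit3=1 (has a 0) -> no
Op 7: query dog -> checks bit6=1, bit9=1, bit11=1 (all 1) -> maybe
Query results in order: no no no maybe

Answer: no no no maybe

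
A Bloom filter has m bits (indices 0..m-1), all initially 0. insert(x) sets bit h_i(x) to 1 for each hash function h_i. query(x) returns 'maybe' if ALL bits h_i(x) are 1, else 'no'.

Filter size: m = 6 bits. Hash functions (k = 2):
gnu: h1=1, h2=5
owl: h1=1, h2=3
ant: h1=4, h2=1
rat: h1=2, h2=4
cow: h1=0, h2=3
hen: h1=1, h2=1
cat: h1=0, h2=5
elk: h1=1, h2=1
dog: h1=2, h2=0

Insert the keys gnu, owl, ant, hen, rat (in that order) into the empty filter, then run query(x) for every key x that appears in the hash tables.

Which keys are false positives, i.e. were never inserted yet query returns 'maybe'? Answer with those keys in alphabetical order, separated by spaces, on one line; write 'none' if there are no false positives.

Start: bits=000000
After insert 'gnu': sets bits 1 5 -> bits=010001
After insert 'owl': sets bits 1 3 -> bits=010101
After insert 'ant': sets bits 1 4 -> bits=010111
After insert 'hen': sets bits 1 -> bits=010111
After insert 'rat': sets bits 2 4 -> bits=011111
Not inserted: cat cow dog elk — query each against bits=011111:
query cat: checks bit0=0, bit5=1 (has a 0) -> no => not a false positive
query cow: checks bit0=0, bit3=1 (has a 0) -> no => not a false positive
query dog: checks bit0=0, bit2=1 (has a 0) -> no => not a false positive
query elk: checks bit1=1 (all 1) -> maybe => FALSE POSITIVE
False positives (alphabetical): elk

Answer: elk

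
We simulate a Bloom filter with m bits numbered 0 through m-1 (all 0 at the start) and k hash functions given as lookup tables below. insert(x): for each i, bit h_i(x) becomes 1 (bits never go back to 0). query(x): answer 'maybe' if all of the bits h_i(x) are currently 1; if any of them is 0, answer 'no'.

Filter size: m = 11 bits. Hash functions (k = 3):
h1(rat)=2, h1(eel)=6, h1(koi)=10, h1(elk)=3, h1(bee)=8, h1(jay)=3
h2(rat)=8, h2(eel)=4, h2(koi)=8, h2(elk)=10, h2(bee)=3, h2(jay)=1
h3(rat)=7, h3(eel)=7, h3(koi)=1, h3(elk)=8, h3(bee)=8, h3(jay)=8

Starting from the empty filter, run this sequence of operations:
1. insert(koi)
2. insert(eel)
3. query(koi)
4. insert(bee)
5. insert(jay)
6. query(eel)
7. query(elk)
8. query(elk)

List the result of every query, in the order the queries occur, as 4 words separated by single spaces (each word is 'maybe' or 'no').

Answer: maybe maybe maybe maybe

Derivation:
Start: bits=00000000000
Op 1: insert koi -> sets bits 1 8 10 -> bits=01000000101
Op 2: insert eel -> sets bits 4 6 7 -> bits=01001011101
Op 3: query koi -> checks bit1=1, bit8=1, bit10=1 (all 1) -> maybe
Op 4: insert bee -> sets bits 3 8 -> bits=01011011101
Op 5: insert jay -> sets bits 1 3 8 -> bits=01011011101
Op 6: query eel -> checks bit4=1, bit6=1, bit7=1 (all 1) -> maybe
Op 7: query elk -> checks bit3=1, bit8=1, bit10=1 (all 1) -> maybe
Op 8: query elk -> checks bit3=1, bit8=1, bit10=1 (all 1) -> maybe
Query results in order: maybe maybe maybe maybe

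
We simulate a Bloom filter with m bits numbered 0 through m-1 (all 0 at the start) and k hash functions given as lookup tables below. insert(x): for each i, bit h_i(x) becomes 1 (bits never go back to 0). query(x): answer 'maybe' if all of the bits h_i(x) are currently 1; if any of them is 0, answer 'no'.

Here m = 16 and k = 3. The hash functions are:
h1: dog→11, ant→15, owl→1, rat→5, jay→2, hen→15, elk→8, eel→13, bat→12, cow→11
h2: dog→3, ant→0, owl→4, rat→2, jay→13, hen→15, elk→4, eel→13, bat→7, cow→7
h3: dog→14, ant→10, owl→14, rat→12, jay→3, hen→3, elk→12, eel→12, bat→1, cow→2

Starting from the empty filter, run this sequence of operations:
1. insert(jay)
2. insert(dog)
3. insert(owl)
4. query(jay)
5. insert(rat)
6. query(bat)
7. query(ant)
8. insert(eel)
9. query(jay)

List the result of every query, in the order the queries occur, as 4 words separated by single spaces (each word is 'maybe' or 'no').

Answer: maybe no no maybe

Derivation:
Start: bits=0000000000000000
Op 1: insert jay -> sets bits 2 3 13 -> bits=0011000000000100
Op 2: insert dog -> sets bits 3 11 14 -> bits=0011000000010110
Op 3: insert owl -> sets bits 1 4 14 -> bits=0111100000010110
Op 4: query jay -> checks bit2=1, bit3=1, bit13=1 (all 1) -> maybe
Op 5: insert rat -> sets bits 2 5 12 -> bits=0111110000011110
Op 6: query bat -> checks bit1=1, bit7=0, bit12=1 (has a 0) -> no
Op 7: query ant -> checks bit0=0, bit10=0, bit15=0 (has a 0) -> no
Op 8: insert eel -> sets bits 12 13 -> bits=0111110000011110
Op 9: query jay -> checks bit2=1, bit3=1, bit13=1 (all 1) -> maybe
Query results in order: maybe no no maybe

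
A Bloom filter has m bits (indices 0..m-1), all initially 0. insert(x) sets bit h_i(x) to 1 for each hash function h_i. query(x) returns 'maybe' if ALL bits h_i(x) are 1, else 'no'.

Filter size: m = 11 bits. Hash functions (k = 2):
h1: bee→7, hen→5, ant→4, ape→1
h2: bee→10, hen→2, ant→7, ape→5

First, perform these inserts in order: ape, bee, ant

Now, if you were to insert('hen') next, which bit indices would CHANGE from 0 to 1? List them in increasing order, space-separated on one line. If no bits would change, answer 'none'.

Start: bits=00000000000
After insert 'ape': sets bits 1 5 -> bits=01000100000
After insert 'bee': sets bits 7 10 -> bits=01000101001
After insert 'ant': sets bits 4 7 -> bits=01001101001
insert 'hen' would touch bits 2 5; currently bit2=0, bit5=1
Bits that are 0 among those (would change 0->1): 2

Answer: 2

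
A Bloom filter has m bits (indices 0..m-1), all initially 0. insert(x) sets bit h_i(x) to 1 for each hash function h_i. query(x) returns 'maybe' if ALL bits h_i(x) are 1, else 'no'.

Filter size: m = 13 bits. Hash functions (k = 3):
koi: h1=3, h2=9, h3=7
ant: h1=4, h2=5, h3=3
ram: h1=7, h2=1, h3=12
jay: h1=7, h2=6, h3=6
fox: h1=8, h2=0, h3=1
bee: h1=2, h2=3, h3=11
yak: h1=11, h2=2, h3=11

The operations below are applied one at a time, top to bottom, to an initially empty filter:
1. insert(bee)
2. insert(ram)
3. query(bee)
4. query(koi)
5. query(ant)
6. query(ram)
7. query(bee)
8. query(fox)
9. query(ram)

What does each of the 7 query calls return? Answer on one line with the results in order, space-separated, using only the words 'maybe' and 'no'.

Start: bits=0000000000000
Op 1: insert bee -> sets bits 2 3 11 -> bits=0011000000010
Op 2: insert ram -> sets bits 1 7 12 -> bits=0111000100011
Op 3: query bee -> checks bit2=1, bit3=1, bit11=1 (all 1) -> maybe
Op 4: query koi -> checks bit3=1, bit7=1, bit9=0 (has a 0) -> no
Op 5: query ant -> checks bit3=1, bit4=0, bit5=0 (has a 0) -> no
Op 6: query ram -> checks bit1=1, bit7=1, bit12=1 (all 1) -> maybe
Op 7: query bee -> checks bit2=1, bit3=1, bit11=1 (all 1) -> maybe
Op 8: query fox -> checks bit0=0, bit1=1, bit8=0 (has a 0) -> no
Op 9: query ram -> checks bit1=1, bit7=1, bit12=1 (all 1) -> maybe
Query results in order: maybe no no maybe maybe no maybe

Answer: maybe no no maybe maybe no maybe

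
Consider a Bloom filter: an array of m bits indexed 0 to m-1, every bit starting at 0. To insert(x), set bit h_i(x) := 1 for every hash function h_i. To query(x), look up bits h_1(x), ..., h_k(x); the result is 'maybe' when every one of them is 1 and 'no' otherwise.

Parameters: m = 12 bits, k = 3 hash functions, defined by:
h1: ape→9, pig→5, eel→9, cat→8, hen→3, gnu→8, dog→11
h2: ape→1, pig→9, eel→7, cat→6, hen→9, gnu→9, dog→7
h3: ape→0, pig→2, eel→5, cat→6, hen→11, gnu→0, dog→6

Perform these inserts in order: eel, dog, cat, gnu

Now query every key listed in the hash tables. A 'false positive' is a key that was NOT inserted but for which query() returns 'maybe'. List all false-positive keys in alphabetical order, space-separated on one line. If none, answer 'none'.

Start: bits=000000000000
After insert 'eel': sets bits 5 7 9 -> bits=000001010100
After insert 'dog': sets bits 6 7 11 -> bits=000001110101
After insert 'cat': sets bits 6 8 -> bits=000001111101
After insert 'gnu': sets bits 0 8 9 -> bits=100001111101
Not inserted: ape hen pig — query each against bits=100001111101:
query ape: checks bit0=1, bit1=0, bit9=1 (has a 0) -> no => not a false positive
query hen: checks bit3=0, bit9=1, bit11=1 (has a 0) -> no => not a false positive
query pig: checks bit2=0, bit5=1, bit9=1 (has a 0) -> no => not a false positive
False positives (alphabetical): none

Answer: none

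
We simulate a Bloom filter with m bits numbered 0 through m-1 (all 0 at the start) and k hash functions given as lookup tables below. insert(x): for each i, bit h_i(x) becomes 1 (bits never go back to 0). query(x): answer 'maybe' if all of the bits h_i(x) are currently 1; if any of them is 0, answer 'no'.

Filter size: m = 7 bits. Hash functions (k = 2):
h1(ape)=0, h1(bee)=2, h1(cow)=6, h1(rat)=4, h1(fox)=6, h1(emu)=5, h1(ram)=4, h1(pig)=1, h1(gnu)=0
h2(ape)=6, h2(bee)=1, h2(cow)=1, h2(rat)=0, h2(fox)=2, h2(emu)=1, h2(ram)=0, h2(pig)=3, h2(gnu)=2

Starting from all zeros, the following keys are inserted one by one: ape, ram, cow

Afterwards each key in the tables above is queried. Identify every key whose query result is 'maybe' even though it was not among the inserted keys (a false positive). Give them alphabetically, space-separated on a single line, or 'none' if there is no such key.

Answer: rat

Derivation:
Start: bits=0000000
After insert 'ape': sets bits 0 6 -> bits=1000001
After insert 'ram': sets bits 0 4 -> bits=1000101
After insert 'cow': sets bits 1 6 -> bits=1100101
Not inserted: bee emu fox gnu pig rat — query each against bits=1100101:
query bee: checks bit1=1, bit2=0 (has a 0) -> no => not a false positive
query emu: checks bit1=1, bit5=0 (has a 0) -> no => not a false positive
query fox: checks bit2=0, bit6=1 (has a 0) -> no => not a false positive
query gnu: checks bit0=1, bit2=0 (has a 0) -> no => not a false positive
query pig: checks bit1=1, bit3=0 (has a 0) -> no => not a false positive
query rat: checks bit0=1, bit4=1 (all 1) -> maybe => FALSE POSITIVE
False positives (alphabetical): rat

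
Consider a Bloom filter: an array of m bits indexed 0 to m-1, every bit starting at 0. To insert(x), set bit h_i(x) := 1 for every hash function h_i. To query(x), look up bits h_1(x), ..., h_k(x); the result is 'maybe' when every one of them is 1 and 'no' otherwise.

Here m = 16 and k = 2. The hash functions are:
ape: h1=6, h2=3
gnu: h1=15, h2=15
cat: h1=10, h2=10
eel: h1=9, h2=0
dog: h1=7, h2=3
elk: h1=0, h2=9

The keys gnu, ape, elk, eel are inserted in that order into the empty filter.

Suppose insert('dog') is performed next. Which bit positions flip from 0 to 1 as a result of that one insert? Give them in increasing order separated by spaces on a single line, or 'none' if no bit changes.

Start: bits=0000000000000000
After insert 'gnu': sets bits 15 -> bits=0000000000000001
After insert 'ape': sets bits 3 6 -> bits=0001001000000001
After insert 'elk': sets bits 0 9 -> bits=1001001001000001
After insert 'eel': sets bits 0 9 -> bits=1001001001000001
insert 'dog' would touch bits 3 7; currently bit3=1, bit7=0
Bits that are 0 among those (would change 0->1): 7

Answer: 7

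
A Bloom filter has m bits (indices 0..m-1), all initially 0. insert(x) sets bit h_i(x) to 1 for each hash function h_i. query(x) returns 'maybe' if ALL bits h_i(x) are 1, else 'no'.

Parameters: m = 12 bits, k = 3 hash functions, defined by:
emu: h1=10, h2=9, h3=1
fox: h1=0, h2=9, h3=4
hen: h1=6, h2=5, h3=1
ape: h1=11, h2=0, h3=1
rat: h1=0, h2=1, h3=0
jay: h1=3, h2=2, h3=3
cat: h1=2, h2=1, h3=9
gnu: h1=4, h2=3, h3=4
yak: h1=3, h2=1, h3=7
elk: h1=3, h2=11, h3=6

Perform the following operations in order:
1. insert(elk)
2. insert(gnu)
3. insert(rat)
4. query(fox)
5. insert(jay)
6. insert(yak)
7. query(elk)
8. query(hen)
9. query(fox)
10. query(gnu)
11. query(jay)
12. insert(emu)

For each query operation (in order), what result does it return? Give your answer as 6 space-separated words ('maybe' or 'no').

Start: bits=000000000000
Op 1: insert elk -> sets bits 3 6 11 -> bits=000100100001
Op 2: insert gnu -> sets bits 3 4 -> bits=000110100001
Op 3: insert rat -> sets bits 0 1 -> bits=110110100001
Op 4: query fox -> checks bit0=1, bit4=1, bit9=0 (has a 0) -> no
Op 5: insert jay -> sets bits 2 3 -> bits=111110100001
Op 6: insert yak -> sets bits 1 3 7 -> bits=111110110001
Op 7: query elk -> checks bit3=1, bit6=1, bit11=1 (all 1) -> maybe
Op 8: query hen -> checks bit1=1, bit5=0, bit6=1 (has a 0) -> no
Op 9: query fox -> checks bit0=1, bit4=1, bit9=0 (has a 0) -> no
Op 10: query gnu -> checks bit3=1, bit4=1 (all 1) -> maybe
Op 11: query jay -> checks bit2=1, bit3=1 (all 1) -> maybe
Op 12: insert emu -> sets bits 1 9 10 -> bits=111110110111
Query results in order: no maybe no no maybe maybe

Answer: no maybe no no maybe maybe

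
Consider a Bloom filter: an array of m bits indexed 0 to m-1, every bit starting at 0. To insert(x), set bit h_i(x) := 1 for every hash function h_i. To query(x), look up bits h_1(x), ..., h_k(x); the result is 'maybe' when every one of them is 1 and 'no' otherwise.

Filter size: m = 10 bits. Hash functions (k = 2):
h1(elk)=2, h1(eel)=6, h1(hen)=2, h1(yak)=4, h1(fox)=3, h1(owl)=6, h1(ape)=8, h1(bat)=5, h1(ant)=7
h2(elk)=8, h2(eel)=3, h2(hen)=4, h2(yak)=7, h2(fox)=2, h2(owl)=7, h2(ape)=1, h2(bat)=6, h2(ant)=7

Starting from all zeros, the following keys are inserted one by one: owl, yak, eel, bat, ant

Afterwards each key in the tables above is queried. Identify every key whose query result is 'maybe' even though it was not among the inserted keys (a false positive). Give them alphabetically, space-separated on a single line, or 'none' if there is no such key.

Answer: none

Derivation:
Start: bits=0000000000
After insert 'owl': sets bits 6 7 -> bits=0000001100
After insert 'yak': sets bits 4 7 -> bits=0000101100
After insert 'eel': sets bits 3 6 -> bits=0001101100
After insert 'bat': sets bits 5 6 -> bits=0001111100
After insert 'ant': sets bits 7 -> bits=0001111100
Not inserted: ape elk fox hen — query each against bits=0001111100:
query ape: checks bit1=0, bit8=0 (has a 0) -> no => not a false positive
query elk: checks bit2=0, bit8=0 (has a 0) -> no => not a false positive
query fox: checks bit2=0, bit3=1 (has a 0) -> no => not a false positive
query hen: checks bit2=0, bit4=1 (has a 0) -> no => not a false positive
False positives (alphabetical): none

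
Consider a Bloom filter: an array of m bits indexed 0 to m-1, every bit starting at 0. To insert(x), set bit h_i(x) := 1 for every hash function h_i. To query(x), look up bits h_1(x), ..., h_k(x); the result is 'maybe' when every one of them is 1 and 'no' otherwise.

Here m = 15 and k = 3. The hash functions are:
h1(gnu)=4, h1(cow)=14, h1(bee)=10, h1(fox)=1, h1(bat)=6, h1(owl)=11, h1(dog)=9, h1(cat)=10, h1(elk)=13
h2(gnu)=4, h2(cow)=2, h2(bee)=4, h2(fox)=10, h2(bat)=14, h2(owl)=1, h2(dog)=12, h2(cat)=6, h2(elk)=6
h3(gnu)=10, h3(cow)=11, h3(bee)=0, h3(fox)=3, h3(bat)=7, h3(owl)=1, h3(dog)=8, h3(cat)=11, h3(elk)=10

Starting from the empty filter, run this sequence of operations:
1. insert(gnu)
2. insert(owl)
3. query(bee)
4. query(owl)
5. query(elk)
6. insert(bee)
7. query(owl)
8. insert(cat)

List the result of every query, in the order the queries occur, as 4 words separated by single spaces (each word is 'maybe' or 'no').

Start: bits=000000000000000
Op 1: insert gnu -> sets bits 4 10 -> bits=000010000010000
Op 2: insert owl -> sets bits 1 11 -> bits=010010000011000
Op 3: query bee -> checks bit0=0, bit4=1, bit10=1 (has a 0) -> no
Op 4: query owl -> checks bit1=1, bit11=1 (all 1) -> maybe
Op 5: query elk -> checks bit6=0, bit10=1, bit13=0 (has a 0) -> no
Op 6: insert bee -> sets bits 0 4 10 -> bits=110010000011000
Op 7: query owl -> checks bit1=1, bit11=1 (all 1) -> maybe
Op 8: insert cat -> sets bits 6 10 11 -> bits=110010100011000
Query results in order: no maybe no maybe

Answer: no maybe no maybe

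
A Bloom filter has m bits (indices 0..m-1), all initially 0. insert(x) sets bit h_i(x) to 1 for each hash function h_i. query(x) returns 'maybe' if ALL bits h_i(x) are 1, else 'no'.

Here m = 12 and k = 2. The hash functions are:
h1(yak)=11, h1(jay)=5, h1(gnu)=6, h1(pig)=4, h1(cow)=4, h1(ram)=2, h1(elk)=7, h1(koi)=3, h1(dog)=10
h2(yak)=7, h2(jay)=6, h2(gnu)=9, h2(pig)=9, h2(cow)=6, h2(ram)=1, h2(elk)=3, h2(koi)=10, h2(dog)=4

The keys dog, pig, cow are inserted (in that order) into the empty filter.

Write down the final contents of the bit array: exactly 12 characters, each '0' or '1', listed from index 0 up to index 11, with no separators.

Start: bits=000000000000
After insert 'dog': sets bits 4 10 -> bits=000010000010
After insert 'pig': sets bits 4 9 -> bits=000010000110
After insert 'cow': sets bits 4 6 -> bits=000010100110

Answer: 000010100110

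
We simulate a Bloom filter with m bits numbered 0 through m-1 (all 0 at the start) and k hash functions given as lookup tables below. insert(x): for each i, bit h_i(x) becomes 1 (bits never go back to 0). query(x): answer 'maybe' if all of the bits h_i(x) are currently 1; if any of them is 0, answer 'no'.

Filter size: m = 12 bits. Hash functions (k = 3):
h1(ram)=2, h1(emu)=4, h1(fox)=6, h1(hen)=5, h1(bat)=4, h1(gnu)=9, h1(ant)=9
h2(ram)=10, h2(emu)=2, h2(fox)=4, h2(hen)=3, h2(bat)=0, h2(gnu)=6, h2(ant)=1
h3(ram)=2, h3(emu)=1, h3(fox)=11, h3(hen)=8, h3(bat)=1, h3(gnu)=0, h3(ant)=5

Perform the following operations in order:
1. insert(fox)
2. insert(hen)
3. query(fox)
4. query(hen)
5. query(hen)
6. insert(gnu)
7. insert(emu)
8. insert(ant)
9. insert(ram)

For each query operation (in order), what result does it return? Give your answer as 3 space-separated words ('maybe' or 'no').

Start: bits=000000000000
Op 1: insert fox -> sets bits 4 6 11 -> bits=000010100001
Op 2: insert hen -> sets bits 3 5 8 -> bits=000111101001
Op 3: query fox -> checks bit4=1, bit6=1, bit11=1 (all 1) -> maybe
Op 4: query hen -> checks bit3=1, bit5=1, bit8=1 (all 1) -> maybe
Op 5: query hen -> checks bit3=1, bit5=1, bit8=1 (all 1) -> maybe
Op 6: insert gnu -> sets bits 0 6 9 -> bits=100111101101
Op 7: insert emu -> sets bits 1 2 4 -> bits=111111101101
Op 8: insert ant -> sets bits 1 5 9 -> bits=111111101101
Op 9: insert ram -> sets bits 2 10 -> bits=111111101111
Query results in order: maybe maybe maybe

Answer: maybe maybe maybe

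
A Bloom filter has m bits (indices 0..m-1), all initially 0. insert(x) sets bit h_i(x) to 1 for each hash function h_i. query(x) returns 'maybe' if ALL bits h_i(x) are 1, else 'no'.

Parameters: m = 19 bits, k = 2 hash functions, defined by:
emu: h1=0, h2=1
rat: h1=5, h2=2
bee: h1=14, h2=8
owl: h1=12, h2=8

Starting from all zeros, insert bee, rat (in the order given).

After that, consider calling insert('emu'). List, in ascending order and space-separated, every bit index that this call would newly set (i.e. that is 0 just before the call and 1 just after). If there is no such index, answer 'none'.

Answer: 0 1

Derivation:
Start: bits=0000000000000000000
After insert 'bee': sets bits 8 14 -> bits=0000000010000010000
After insert 'rat': sets bits 2 5 -> bits=0010010010000010000
insert 'emu' would touch bits 0 1; currently bit0=0, bit1=0
Bits that are 0 among those (would change 0->1): 0 1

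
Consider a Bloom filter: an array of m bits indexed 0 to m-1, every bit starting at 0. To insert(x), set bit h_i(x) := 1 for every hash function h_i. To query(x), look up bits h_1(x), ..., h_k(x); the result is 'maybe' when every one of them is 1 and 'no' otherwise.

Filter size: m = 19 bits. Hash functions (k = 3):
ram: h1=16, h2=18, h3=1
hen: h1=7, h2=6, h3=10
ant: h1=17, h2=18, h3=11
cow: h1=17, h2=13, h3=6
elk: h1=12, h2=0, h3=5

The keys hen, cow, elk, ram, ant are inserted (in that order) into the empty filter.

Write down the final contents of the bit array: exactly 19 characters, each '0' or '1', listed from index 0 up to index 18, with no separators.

Answer: 1100011100111100111

Derivation:
Start: bits=0000000000000000000
After insert 'hen': sets bits 6 7 10 -> bits=0000001100100000000
After insert 'cow': sets bits 6 13 17 -> bits=0000001100100100010
After insert 'elk': sets bits 0 5 12 -> bits=1000011100101100010
After insert 'ram': sets bits 1 16 18 -> bits=1100011100101100111
After insert 'ant': sets bits 11 17 18 -> bits=1100011100111100111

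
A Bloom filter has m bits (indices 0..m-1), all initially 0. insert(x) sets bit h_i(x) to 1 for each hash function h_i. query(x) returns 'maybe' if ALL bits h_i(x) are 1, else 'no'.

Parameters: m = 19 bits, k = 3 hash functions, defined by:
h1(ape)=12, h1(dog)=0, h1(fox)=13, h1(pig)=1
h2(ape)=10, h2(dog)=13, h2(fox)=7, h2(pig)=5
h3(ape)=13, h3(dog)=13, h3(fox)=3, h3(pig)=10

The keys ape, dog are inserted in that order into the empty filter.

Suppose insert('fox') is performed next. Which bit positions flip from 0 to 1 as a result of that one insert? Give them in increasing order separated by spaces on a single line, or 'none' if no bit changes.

Answer: 3 7

Derivation:
Start: bits=0000000000000000000
After insert 'ape': sets bits 10 12 13 -> bits=0000000000101100000
After insert 'dog': sets bits 0 13 -> bits=1000000000101100000
insert 'fox' would touch bits 3 7 13; currently bit3=0, bit7=0, bit13=1
Bits that are 0 among those (would change 0->1): 3 7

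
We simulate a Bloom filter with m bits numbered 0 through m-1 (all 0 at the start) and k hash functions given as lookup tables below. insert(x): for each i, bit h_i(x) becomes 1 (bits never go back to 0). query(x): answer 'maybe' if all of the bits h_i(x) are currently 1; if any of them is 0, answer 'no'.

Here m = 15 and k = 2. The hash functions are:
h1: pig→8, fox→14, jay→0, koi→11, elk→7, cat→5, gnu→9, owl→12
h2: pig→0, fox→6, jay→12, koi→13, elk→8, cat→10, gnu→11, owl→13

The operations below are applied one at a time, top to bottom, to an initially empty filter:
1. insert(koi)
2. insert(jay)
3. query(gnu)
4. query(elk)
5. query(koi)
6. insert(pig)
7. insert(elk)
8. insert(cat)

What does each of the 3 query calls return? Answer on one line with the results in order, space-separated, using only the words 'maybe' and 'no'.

Answer: no no maybe

Derivation:
Start: bits=000000000000000
Op 1: insert koi -> sets bits 11 13 -> bits=000000000001010
Op 2: insert jay -> sets bits 0 12 -> bits=100000000001110
Op 3: query gnu -> checks bit9=0, bit11=1 (has a 0) -> no
Op 4: query elk -> checks bit7=0, bit8=0 (has a 0) -> no
Op 5: query koi -> checks bit11=1, bit13=1 (all 1) -> maybe
Op 6: insert pig -> sets bits 0 8 -> bits=100000001001110
Op 7: insert elk -> sets bits 7 8 -> bits=100000011001110
Op 8: insert cat -> sets bits 5 10 -> bits=100001011011110
Query results in order: no no maybe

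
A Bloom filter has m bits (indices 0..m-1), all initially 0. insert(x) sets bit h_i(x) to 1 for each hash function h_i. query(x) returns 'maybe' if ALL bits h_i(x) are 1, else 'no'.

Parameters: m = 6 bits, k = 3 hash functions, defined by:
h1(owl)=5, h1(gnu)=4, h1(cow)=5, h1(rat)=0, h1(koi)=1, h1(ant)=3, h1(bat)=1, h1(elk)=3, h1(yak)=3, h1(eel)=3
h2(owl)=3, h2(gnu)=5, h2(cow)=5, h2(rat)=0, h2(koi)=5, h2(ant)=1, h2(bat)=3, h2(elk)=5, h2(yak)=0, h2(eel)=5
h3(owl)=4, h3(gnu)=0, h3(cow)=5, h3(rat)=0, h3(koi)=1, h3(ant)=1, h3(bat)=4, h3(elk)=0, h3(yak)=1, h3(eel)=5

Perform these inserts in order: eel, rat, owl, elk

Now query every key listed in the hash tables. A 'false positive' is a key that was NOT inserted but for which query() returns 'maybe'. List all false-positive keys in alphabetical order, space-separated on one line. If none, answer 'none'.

Answer: cow gnu

Derivation:
Start: bits=000000
After insert 'eel': sets bits 3 5 -> bits=000101
After insert 'rat': sets bits 0 -> bits=100101
After insert 'owl': sets bits 3 4 5 -> bits=100111
After insert 'elk': sets bits 0 3 5 -> bits=100111
Not inserted: ant bat cow gnu koi yak — query each against bits=100111:
query ant: checks bit1=0, bit3=1 (has a 0) -> no => not a false positive
query bat: checks bit1=0, bit3=1, bit4=1 (has a 0) -> no => not a false positive
query cow: checks bit5=1 (all 1) -> maybe => FALSE POSITIVE
query gnu: checks bit0=1, bit4=1, bit5=1 (all 1) -> maybe => FALSE POSITIVE
query koi: checks bit1=0, bit5=1 (has a 0) -> no => not a false positive
query yak: checks bit0=1, bit1=0, bit3=1 (has a 0) -> no => not a false positive
False positives (alphabetical): cow gnu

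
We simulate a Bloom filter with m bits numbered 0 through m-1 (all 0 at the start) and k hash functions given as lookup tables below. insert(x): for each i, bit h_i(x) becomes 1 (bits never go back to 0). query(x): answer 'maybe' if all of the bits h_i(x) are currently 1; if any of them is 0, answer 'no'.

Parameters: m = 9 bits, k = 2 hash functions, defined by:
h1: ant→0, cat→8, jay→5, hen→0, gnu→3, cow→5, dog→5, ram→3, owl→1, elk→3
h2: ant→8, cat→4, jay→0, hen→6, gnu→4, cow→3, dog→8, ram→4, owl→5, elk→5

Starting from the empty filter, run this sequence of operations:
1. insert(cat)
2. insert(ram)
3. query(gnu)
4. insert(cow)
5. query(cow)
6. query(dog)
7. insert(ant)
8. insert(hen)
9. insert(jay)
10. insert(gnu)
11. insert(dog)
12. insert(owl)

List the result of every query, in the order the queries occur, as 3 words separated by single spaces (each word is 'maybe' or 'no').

Answer: maybe maybe maybe

Derivation:
Start: bits=000000000
Op 1: insert cat -> sets bits 4 8 -> bits=000010001
Op 2: insert ram -> sets bits 3 4 -> bits=000110001
Op 3: query gnu -> checks bit3=1, bit4=1 (all 1) -> maybe
Op 4: insert cow -> sets bits 3 5 -> bits=000111001
Op 5: query cow -> checks bit3=1, bit5=1 (all 1) -> maybe
Op 6: query dog -> checks bit5=1, bit8=1 (all 1) -> maybe
Op 7: insert ant -> sets bits 0 8 -> bits=100111001
Op 8: insert hen -> sets bits 0 6 -> bits=100111101
Op 9: insert jay -> sets bits 0 5 -> bits=100111101
Op 10: insert gnu -> sets bits 3 4 -> bits=100111101
Op 11: insert dog -> sets bits 5 8 -> bits=100111101
Op 12: insert owl -> sets bits 1 5 -> bits=110111101
Query results in order: maybe maybe maybe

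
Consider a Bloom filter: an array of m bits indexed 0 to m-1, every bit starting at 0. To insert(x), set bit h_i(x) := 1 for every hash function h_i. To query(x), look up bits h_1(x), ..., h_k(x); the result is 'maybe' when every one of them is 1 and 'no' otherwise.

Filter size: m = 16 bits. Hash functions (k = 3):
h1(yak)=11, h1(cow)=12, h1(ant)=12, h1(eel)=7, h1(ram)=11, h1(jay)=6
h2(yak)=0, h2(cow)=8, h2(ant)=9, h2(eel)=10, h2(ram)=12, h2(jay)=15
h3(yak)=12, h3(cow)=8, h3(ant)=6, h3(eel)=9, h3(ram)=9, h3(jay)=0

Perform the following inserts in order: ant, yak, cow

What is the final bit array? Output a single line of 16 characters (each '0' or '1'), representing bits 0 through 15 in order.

Answer: 1000001011011000

Derivation:
Start: bits=0000000000000000
After insert 'ant': sets bits 6 9 12 -> bits=0000001001001000
After insert 'yak': sets bits 0 11 12 -> bits=1000001001011000
After insert 'cow': sets bits 8 12 -> bits=1000001011011000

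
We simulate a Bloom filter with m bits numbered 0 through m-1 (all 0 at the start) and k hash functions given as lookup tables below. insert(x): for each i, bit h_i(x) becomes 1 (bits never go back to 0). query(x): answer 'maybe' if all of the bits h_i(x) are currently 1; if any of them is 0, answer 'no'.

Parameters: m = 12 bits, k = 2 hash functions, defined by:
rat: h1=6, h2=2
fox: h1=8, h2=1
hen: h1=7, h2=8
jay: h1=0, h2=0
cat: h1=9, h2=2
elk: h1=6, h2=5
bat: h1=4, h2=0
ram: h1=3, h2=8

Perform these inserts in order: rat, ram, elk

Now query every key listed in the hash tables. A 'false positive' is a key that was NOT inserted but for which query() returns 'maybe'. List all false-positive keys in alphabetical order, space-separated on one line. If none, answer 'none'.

Start: bits=000000000000
After insert 'rat': sets bits 2 6 -> bits=001000100000
After insert 'ram': sets bits 3 8 -> bits=001100101000
After insert 'elk': sets bits 5 6 -> bits=001101101000
Not inserted: bat cat fox hen jay — query each against bits=001101101000:
query bat: checks bit0=0, bit4=0 (has a 0) -> no => not a false positive
query cat: checks bit2=1, bit9=0 (has a 0) -> no => not a false positive
query fox: checks bit1=0, bit8=1 (has a 0) -> no => not a false positive
query hen: checks bit7=0, bit8=1 (has a 0) -> no => not a false positive
query jay: checks bit0=0 (has a 0) -> no => not a false positive
False positives (alphabetical): none

Answer: none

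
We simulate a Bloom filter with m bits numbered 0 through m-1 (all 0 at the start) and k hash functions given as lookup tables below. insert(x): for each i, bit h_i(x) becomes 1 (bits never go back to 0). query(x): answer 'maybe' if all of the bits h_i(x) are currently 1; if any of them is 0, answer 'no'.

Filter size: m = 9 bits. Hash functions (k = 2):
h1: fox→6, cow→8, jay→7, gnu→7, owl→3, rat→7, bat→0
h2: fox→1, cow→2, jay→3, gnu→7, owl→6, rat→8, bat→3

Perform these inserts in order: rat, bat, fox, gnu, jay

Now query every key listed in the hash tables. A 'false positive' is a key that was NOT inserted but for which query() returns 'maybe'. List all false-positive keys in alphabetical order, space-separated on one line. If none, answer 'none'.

Answer: owl

Derivation:
Start: bits=000000000
After insert 'rat': sets bits 7 8 -> bits=000000011
After insert 'bat': sets bits 0 3 -> bits=100100011
After insert 'fox': sets bits 1 6 -> bits=110100111
After insert 'gnu': sets bits 7 -> bits=110100111
After insert 'jay': sets bits 3 7 -> bits=110100111
Not inserted: cow owl — query each against bits=110100111:
query cow: checks bit2=0, bit8=1 (has a 0) -> no => not a false positive
query owl: checks bit3=1, bit6=1 (all 1) -> maybe => FALSE POSITIVE
False positives (alphabetical): owl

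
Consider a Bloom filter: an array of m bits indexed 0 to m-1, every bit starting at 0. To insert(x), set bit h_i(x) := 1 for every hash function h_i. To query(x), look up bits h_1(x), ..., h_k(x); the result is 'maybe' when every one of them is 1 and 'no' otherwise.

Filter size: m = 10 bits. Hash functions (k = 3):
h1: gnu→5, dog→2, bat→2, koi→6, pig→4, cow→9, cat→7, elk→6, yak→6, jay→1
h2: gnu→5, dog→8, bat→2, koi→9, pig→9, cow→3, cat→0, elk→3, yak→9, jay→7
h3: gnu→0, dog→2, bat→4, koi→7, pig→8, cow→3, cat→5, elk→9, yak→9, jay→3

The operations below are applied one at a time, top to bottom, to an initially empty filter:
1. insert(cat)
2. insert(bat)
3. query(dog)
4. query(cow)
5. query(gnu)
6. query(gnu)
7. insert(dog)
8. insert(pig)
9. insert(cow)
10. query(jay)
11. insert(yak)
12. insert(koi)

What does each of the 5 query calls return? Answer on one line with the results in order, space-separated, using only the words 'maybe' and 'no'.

Answer: no no maybe maybe no

Derivation:
Start: bits=0000000000
Op 1: insert cat -> sets bits 0 5 7 -> bits=1000010100
Op 2: insert bat -> sets bits 2 4 -> bits=1010110100
Op 3: query dog -> checks bit2=1, bit8=0 (has a 0) -> no
Op 4: query cow -> checks bit3=0, bit9=0 (has a 0) -> no
Op 5: query gnu -> checks bit0=1, bit5=1 (all 1) -> maybe
Op 6: query gnu -> checks bit0=1, bit5=1 (all 1) -> maybe
Op 7: insert dog -> sets bits 2 8 -> bits=1010110110
Op 8: insert pig -> sets bits 4 8 9 -> bits=1010110111
Op 9: insert cow -> sets bits 3 9 -> bits=1011110111
Op 10: query jay -> checks bit1=0, bit3=1, bit7=1 (has a 0) -> no
Op 11: insert yak -> sets bits 6 9 -> bits=1011111111
Op 12: insert koi -> sets bits 6 7 9 -> bits=1011111111
Query results in order: no no maybe maybe no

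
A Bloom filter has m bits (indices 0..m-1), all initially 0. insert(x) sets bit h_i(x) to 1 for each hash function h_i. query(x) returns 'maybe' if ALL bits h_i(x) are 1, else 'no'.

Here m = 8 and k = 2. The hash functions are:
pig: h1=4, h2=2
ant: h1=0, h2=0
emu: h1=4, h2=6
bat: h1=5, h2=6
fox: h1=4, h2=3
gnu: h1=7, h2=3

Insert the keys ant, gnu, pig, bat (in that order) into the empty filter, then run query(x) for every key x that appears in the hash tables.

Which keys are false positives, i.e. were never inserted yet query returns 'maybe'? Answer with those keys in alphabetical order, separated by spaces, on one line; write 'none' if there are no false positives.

Answer: emu fox

Derivation:
Start: bits=00000000
After insert 'ant': sets bits 0 -> bits=10000000
After insert 'gnu': sets bits 3 7 -> bits=10010001
After insert 'pig': sets bits 2 4 -> bits=10111001
After insert 'bat': sets bits 5 6 -> bits=10111111
Not inserted: emu fox — query each against bits=10111111:
query emu: checks bit4=1, bit6=1 (all 1) -> maybe => FALSE POSITIVE
query fox: checks bit3=1, bit4=1 (all 1) -> maybe => FALSE POSITIVE
False positives (alphabetical): emu fox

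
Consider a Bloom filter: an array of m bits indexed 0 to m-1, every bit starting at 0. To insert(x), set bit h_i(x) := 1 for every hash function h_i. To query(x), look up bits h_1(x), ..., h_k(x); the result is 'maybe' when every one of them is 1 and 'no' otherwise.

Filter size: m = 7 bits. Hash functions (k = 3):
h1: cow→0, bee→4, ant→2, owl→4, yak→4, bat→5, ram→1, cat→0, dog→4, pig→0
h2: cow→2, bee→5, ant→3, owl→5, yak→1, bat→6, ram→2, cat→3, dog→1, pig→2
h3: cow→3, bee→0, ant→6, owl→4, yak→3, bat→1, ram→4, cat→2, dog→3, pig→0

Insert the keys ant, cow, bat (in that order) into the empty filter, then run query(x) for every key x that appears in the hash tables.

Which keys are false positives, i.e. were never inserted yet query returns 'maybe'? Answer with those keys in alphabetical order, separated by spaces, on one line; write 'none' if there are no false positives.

Start: bits=0000000
After insert 'ant': sets bits 2 3 6 -> bits=0011001
After insert 'cow': sets bits 0 2 3 -> bits=1011001
After insert 'bat': sets bits 1 5 6 -> bits=1111011
Not inserted: bee cat dog owl pig ram yak — query each against bits=1111011:
query bee: checks bit0=1, bit4=0, bit5=1 (has a 0) -> no => not a false positive
query cat: checks bit0=1, bit2=1, bit3=1 (all 1) -> maybe => FALSE POSITIVE
query dog: checks bit1=1, bit3=1, bit4=0 (has a 0) -> no => not a false positive
query owl: checks bit4=0, bit5=1 (has a 0) -> no => not a false positive
query pig: checks bit0=1, bit2=1 (all 1) -> maybe => FALSE POSITIVE
query ram: checks bit1=1, bit2=1, bit4=0 (has a 0) -> no => not a false positive
query yak: checks bit1=1, bit3=1, bit4=0 (has a 0) -> no => not a false positive
False positives (alphabetical): cat pig

Answer: cat pig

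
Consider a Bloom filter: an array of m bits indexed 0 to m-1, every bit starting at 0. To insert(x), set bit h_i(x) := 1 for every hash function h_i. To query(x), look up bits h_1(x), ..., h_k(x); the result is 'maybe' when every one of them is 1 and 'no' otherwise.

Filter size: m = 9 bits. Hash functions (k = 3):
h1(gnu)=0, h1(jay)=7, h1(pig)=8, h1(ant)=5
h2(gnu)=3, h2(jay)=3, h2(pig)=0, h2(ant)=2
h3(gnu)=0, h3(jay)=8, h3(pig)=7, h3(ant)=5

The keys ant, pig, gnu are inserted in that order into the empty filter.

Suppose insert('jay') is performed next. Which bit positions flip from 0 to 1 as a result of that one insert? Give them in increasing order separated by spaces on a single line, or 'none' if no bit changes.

Start: bits=000000000
After insert 'ant': sets bits 2 5 -> bits=001001000
After insert 'pig': sets bits 0 7 8 -> bits=101001011
After insert 'gnu': sets bits 0 3 -> bits=101101011
insert 'jay' would touch bits 3 7 8; currently bit3=1, bit7=1, bit8=1
Bits that are 0 among those (would change 0->1): none

Answer: none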